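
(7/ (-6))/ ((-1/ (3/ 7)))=1/ 2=0.50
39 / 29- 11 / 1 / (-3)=436 / 87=5.01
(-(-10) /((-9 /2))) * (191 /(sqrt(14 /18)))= -481.27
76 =76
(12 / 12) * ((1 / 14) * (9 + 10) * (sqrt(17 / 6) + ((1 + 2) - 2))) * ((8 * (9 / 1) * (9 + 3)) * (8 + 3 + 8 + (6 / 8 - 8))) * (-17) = -273258 * sqrt(102) / 7 - 1639548 / 7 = -628474.07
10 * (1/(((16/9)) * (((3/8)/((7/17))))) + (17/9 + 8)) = 16075/153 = 105.07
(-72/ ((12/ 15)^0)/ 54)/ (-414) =0.00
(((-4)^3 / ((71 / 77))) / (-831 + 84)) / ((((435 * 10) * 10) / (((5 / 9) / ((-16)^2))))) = 77 / 16611188400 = 0.00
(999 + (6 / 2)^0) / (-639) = -1000 / 639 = -1.56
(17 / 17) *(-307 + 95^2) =8718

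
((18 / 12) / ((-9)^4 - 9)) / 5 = 1 / 21840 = 0.00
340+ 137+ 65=542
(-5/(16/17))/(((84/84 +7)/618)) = -410.39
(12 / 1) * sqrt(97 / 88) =3 * sqrt(2134) / 11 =12.60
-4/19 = -0.21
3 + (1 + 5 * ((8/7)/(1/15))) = 89.71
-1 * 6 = -6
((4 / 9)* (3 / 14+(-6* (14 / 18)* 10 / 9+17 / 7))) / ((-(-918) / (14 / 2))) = -961 / 111537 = -0.01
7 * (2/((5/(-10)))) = -28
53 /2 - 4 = 45 /2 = 22.50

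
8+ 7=15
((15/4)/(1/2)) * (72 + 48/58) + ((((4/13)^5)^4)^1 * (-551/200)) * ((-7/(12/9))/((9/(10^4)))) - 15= 878314402393412072334549815/1653431848414629551175687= 531.21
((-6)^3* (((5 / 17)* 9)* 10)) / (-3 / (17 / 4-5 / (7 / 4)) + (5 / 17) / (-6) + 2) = 7581600 / 269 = 28184.39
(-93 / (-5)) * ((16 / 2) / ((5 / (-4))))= -2976 / 25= -119.04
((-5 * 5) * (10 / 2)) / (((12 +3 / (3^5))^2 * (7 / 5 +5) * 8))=-0.02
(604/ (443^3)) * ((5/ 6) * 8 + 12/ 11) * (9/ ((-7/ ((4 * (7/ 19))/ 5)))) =-1855488/ 90850530815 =-0.00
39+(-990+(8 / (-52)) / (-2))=-12362 / 13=-950.92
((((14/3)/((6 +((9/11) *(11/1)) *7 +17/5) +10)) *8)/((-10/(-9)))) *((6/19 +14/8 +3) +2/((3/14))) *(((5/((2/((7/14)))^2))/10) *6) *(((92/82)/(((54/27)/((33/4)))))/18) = 5814193/20540672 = 0.28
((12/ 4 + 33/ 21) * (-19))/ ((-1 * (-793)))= -608/ 5551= -0.11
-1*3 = -3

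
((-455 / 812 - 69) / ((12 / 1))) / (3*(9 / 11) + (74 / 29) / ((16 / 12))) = -88759 / 66888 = -1.33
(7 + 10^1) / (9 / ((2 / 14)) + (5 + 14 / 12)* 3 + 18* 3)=34 / 271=0.13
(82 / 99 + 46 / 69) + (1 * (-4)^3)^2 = 405652 / 99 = 4097.49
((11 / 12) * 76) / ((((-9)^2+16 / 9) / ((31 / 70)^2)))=602547 / 3650500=0.17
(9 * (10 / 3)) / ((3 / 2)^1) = 20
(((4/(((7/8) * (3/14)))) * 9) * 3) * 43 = 24768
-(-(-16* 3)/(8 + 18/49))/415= -1176/85075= -0.01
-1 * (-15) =15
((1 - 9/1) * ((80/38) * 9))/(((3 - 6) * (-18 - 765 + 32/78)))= -37440/579899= -0.06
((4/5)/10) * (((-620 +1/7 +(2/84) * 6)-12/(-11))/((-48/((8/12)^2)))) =7939/17325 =0.46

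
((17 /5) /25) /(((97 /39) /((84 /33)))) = 18564 /133375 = 0.14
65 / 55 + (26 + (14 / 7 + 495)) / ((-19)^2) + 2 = 18388 / 3971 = 4.63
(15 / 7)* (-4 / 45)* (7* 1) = -4 / 3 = -1.33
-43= -43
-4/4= -1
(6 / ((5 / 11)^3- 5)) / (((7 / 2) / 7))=-7986 / 3265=-2.45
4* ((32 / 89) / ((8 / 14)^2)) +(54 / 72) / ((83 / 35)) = 139489 / 29548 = 4.72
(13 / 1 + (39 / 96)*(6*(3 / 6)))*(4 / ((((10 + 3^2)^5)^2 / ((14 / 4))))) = 3185 / 98097060124816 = 0.00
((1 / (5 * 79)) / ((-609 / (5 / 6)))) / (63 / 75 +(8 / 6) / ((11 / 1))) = -275 / 76304046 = -0.00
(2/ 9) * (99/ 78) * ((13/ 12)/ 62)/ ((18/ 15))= 55/ 13392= 0.00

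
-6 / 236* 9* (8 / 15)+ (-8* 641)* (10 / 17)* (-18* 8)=2178373788 / 5015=434371.64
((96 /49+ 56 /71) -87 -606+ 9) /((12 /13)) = -738.02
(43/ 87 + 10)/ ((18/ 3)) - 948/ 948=391/ 522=0.75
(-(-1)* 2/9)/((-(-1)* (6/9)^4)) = 9/8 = 1.12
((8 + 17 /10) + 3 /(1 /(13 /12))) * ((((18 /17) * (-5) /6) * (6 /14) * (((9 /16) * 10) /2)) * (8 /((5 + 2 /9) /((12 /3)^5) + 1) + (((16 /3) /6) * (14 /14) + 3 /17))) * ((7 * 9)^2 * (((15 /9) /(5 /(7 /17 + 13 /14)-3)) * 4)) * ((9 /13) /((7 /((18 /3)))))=-173332351457859825 /64869233624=-2672027.12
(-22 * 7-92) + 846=600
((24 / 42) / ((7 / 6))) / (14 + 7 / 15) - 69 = -733317 / 10633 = -68.97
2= 2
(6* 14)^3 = 592704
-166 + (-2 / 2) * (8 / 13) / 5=-10798 / 65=-166.12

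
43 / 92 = 0.47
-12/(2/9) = -54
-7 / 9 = -0.78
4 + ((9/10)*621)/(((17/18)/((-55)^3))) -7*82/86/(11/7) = -791691213564/8041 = -98456810.54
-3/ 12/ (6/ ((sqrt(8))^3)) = -2 * sqrt(2)/ 3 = -0.94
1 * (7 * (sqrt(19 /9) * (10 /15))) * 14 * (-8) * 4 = -6272 * sqrt(19) /9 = -3037.67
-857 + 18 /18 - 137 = -993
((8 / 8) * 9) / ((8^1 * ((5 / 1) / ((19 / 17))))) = 171 / 680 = 0.25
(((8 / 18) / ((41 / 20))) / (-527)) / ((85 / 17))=-16 / 194463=-0.00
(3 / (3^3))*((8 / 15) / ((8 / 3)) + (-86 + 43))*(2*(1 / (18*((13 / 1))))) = -214 / 5265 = -0.04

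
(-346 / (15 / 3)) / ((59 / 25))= -1730 / 59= -29.32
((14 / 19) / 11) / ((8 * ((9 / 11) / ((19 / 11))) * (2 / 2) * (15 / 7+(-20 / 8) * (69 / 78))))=-637 / 2475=-0.26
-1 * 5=-5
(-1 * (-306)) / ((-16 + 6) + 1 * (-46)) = -153 / 28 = -5.46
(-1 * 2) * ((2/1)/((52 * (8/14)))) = -7/52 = -0.13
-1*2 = -2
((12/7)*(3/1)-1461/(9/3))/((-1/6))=20238/7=2891.14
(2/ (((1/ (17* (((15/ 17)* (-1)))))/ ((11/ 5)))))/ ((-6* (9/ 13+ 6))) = 143/ 87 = 1.64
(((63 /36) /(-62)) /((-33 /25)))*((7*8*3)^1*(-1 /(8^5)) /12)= -1225 /134086656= -0.00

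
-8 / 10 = -0.80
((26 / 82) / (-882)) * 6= -0.00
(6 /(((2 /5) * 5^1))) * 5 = 15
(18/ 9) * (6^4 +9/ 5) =2595.60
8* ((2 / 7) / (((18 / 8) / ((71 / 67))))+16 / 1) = 544832 / 4221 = 129.08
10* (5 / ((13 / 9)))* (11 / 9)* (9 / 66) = 75 / 13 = 5.77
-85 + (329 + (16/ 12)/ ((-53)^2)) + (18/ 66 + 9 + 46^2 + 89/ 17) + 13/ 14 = 52406621783/ 22061886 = 2375.44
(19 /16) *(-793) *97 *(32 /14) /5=-41757.11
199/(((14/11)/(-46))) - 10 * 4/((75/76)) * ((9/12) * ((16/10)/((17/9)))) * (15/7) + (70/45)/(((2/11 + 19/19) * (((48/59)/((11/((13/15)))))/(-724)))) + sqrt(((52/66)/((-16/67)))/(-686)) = -22114.59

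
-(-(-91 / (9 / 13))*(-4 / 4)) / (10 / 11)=144.59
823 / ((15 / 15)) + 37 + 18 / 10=4309 / 5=861.80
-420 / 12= -35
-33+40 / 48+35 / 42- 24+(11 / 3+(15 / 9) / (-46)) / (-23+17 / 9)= -1455349 / 26220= -55.51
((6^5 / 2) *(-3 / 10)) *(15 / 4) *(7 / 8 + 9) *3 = -518319 / 4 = -129579.75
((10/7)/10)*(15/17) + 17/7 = 304/119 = 2.55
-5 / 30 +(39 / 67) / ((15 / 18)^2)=0.67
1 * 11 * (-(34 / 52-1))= 99 / 26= 3.81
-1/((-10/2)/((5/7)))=1/7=0.14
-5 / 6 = -0.83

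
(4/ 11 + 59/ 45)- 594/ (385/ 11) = -53003/ 3465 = -15.30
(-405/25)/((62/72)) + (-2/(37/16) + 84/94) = -5063174/269545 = -18.78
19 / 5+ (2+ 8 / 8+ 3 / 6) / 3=149 / 30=4.97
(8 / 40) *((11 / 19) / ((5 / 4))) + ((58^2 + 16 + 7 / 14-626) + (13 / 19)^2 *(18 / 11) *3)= 547380667 / 198550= 2756.89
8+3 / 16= 131 / 16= 8.19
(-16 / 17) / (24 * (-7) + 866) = -8 / 5933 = -0.00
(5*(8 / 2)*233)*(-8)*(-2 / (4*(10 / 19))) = 35416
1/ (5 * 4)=1/ 20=0.05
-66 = -66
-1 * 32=-32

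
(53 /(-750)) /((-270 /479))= 25387 /202500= 0.13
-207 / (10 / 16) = -331.20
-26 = -26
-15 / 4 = -3.75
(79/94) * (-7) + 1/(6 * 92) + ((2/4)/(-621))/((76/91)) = -6523907/1109106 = -5.88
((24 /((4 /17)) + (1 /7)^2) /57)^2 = 24990001 /7800849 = 3.20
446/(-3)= -148.67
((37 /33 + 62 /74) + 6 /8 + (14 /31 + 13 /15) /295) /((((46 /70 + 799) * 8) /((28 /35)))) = 4241898073 /12500610698400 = 0.00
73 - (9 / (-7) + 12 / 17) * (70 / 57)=23809 / 323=73.71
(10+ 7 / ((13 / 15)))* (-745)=-175075 / 13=-13467.31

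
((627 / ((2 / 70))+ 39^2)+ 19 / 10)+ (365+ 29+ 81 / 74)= 4414654 / 185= 23862.99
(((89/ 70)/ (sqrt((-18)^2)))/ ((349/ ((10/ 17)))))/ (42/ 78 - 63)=-1157/ 607017096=-0.00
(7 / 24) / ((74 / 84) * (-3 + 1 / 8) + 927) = 98 / 310621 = 0.00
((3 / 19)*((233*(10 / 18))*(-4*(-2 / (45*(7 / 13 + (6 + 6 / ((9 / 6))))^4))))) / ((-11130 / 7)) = -26618852 / 143670221853435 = -0.00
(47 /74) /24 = 47 /1776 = 0.03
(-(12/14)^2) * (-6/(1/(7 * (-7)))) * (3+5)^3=-110592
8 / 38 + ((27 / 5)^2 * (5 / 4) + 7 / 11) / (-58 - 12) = -93421 / 292600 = -0.32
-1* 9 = -9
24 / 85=0.28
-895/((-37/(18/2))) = 8055/37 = 217.70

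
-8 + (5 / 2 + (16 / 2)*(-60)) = -971 / 2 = -485.50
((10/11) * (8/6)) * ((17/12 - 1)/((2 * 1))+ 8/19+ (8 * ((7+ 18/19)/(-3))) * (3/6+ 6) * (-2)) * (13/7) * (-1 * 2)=-1818830/1463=-1243.22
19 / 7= 2.71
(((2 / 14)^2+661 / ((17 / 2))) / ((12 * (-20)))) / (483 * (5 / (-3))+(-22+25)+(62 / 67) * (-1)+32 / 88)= 9550783 / 23650056192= 0.00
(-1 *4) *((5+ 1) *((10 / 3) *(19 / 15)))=-304 / 3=-101.33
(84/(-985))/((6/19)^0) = -84/985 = -0.09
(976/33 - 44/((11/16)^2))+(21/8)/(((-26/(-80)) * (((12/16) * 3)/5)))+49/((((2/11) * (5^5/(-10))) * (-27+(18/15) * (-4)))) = -129428423/2842125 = -45.54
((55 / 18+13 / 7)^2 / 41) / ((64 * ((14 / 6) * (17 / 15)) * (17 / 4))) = 1915805 / 2340983232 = 0.00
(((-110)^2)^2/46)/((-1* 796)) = -18301250/4577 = -3998.53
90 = 90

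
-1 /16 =-0.06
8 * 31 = 248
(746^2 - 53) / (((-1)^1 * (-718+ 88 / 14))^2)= 27266687 / 24820324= 1.10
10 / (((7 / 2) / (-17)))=-340 / 7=-48.57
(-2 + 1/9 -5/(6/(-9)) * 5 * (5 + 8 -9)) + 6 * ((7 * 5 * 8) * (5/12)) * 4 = 26533/9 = 2948.11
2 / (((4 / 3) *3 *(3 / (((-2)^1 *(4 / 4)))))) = -1 / 3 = -0.33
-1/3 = -0.33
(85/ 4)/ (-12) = -85/ 48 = -1.77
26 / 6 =13 / 3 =4.33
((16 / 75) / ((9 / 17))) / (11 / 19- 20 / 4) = -1292 / 14175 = -0.09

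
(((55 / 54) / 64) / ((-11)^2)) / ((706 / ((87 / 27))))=145 / 241553664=0.00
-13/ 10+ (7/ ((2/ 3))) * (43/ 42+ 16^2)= 53949/ 20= 2697.45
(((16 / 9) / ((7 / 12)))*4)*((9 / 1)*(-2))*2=-3072 / 7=-438.86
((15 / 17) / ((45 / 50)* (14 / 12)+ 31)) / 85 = 60 / 185249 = 0.00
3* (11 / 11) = 3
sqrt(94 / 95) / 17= sqrt(8930) / 1615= 0.06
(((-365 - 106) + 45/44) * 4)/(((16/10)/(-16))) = 206790/11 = 18799.09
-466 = -466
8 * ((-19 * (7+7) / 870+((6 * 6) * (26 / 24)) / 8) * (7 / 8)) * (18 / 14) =47703 / 1160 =41.12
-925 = -925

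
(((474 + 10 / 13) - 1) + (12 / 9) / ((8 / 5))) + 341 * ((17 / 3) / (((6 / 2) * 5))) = 706007 / 1170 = 603.42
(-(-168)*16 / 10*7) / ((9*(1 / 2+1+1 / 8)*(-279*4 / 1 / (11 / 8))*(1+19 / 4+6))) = -34496 / 2557035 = -0.01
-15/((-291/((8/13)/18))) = 20/11349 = 0.00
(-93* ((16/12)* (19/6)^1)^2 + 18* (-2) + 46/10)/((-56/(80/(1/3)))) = 456118/63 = 7239.97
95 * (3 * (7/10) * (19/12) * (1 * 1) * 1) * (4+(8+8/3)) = 27797/6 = 4632.83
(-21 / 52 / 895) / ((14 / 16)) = -6 / 11635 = -0.00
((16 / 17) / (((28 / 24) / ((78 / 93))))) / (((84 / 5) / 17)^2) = 22100 / 31899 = 0.69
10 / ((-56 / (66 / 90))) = -0.13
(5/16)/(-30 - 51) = -5/1296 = -0.00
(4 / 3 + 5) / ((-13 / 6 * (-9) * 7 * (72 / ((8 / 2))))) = 19 / 7371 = 0.00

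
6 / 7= 0.86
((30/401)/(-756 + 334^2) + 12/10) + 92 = 414095059/4443080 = 93.20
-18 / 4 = -4.50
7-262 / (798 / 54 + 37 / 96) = -44887 / 4367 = -10.28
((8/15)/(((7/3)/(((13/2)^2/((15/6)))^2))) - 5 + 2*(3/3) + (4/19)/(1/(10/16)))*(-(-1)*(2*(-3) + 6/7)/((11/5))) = -37354698/256025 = -145.90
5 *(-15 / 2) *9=-675 / 2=-337.50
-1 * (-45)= 45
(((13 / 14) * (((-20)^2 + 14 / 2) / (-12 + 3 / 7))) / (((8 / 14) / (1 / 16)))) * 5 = -185185 / 10368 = -17.86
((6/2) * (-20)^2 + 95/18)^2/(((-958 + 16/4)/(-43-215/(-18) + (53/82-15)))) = 1971649301725/28514106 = 69146.45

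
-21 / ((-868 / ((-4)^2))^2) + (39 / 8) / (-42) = -13261 / 107632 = -0.12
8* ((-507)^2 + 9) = 2056464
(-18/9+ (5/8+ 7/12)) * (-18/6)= 19/8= 2.38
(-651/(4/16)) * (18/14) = -3348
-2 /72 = -1 /36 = -0.03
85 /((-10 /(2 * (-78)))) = 1326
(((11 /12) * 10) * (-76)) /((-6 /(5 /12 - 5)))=-57475 /108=-532.18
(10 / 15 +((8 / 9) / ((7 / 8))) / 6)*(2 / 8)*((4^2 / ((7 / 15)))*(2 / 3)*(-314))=-1984480 / 1323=-1499.98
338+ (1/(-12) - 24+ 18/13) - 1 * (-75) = 60887/156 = 390.30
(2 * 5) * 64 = 640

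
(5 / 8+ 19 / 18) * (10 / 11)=55 / 36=1.53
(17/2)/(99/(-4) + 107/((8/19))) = 68/1835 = 0.04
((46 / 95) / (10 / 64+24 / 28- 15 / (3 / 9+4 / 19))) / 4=-3472 / 761995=-0.00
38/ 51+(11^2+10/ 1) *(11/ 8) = 73795/ 408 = 180.87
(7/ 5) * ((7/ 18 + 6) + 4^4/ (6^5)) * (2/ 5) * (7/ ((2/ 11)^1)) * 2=1682219/ 6075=276.91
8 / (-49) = -8 / 49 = -0.16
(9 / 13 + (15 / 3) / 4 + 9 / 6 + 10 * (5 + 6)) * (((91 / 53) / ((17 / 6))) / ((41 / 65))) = 108.99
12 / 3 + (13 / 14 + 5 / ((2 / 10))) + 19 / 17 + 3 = 8103 / 238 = 34.05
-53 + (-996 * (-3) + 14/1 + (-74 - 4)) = 2871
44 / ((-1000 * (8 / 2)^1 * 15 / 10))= -11 / 1500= -0.01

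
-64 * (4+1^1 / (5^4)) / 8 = -20008 / 625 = -32.01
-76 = -76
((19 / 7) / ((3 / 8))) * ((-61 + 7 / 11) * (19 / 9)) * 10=-19176320 / 2079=-9223.82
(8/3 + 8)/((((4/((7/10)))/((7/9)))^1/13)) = 18.87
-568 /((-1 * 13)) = 568 /13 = 43.69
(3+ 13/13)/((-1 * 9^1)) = -4/9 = -0.44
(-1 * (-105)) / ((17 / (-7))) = -735 / 17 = -43.24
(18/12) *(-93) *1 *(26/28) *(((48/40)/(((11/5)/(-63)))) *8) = 391716/11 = 35610.55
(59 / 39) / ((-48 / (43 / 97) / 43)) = -109091 / 181584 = -0.60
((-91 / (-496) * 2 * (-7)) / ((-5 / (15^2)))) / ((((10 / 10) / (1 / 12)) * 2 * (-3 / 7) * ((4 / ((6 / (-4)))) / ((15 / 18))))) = 111475 / 31744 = 3.51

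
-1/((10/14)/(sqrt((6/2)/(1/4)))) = -14*sqrt(3)/5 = -4.85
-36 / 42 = -6 / 7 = -0.86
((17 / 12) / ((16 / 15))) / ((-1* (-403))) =0.00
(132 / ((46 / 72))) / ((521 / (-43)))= -204336 / 11983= -17.05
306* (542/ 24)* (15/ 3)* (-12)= -414630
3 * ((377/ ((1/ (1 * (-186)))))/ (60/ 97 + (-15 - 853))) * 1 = 784827/ 3236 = 242.53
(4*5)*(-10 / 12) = -50 / 3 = -16.67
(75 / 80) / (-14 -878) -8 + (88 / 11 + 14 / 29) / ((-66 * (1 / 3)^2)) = -41693297 / 4552768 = -9.16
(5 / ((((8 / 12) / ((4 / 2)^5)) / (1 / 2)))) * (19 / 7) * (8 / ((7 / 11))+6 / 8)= 212610 / 49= 4338.98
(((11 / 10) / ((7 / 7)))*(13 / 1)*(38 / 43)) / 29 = 2717 / 6235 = 0.44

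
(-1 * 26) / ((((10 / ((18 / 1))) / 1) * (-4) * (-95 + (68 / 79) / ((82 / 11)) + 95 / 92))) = -5810766 / 46611245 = -0.12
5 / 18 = 0.28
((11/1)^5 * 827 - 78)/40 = 133189099/40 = 3329727.48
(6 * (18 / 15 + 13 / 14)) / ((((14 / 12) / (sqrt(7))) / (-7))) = -2682 * sqrt(7) / 35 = -202.74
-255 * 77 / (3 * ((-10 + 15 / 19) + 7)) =17765 / 6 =2960.83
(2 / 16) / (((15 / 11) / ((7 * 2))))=77 / 60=1.28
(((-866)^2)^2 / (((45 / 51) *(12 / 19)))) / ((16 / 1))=63078535633.79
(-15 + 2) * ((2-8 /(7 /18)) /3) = 1690 /21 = 80.48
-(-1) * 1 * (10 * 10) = 100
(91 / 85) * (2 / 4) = 91 / 170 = 0.54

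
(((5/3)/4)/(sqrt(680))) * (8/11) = sqrt(170)/1122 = 0.01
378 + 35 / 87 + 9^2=39968 / 87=459.40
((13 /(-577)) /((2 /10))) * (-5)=325 /577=0.56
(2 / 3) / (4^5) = 1 / 1536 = 0.00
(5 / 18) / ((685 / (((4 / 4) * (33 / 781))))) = 1 / 58362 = 0.00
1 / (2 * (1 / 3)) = 3 / 2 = 1.50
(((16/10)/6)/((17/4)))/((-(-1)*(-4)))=-4/255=-0.02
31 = 31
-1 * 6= -6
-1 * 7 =-7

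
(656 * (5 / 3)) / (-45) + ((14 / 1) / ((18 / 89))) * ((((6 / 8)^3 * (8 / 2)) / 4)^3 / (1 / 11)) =232696333 / 7077888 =32.88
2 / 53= 0.04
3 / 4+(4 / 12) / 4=5 / 6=0.83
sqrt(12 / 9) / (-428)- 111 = -111- sqrt(3) / 642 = -111.00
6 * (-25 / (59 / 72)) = -10800 / 59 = -183.05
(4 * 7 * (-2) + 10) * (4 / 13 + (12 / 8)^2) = -3059 / 26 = -117.65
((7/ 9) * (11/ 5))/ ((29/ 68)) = 5236/ 1305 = 4.01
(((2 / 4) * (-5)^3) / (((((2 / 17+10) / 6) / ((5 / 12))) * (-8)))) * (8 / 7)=10625 / 4816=2.21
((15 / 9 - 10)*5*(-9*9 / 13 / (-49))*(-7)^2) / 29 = -3375 / 377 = -8.95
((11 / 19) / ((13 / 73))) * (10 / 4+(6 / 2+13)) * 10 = 148555 / 247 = 601.44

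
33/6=11/2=5.50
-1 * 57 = -57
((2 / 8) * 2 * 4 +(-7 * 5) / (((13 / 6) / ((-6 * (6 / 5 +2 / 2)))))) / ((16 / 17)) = 23783 / 104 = 228.68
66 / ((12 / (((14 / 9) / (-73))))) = -77 / 657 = -0.12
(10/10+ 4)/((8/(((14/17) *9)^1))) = 315/68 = 4.63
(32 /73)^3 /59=32768 /22952003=0.00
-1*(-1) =1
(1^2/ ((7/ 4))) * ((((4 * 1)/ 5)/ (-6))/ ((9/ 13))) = -0.11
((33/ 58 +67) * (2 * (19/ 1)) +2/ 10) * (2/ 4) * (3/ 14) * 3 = 1675503/ 2030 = 825.37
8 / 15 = 0.53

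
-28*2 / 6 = -28 / 3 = -9.33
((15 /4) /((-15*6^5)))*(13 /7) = -13 /217728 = -0.00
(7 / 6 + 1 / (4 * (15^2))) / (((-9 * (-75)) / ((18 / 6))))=1051 / 202500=0.01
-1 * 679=-679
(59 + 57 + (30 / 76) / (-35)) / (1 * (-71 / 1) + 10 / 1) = -30853 / 16226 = -1.90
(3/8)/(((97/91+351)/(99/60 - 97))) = -520611/5126080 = -0.10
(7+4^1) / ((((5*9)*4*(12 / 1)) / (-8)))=-11 / 270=-0.04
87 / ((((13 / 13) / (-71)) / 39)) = -240903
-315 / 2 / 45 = -7 / 2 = -3.50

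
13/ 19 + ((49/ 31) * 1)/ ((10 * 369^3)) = 202480939201/ 295933679010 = 0.68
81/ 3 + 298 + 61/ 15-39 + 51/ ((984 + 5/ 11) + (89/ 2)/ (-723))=13627812019/ 46973265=290.12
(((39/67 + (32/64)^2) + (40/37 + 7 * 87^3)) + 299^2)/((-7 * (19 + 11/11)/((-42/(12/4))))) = 46594529523/99160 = 469892.39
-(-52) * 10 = 520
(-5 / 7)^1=-5 / 7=-0.71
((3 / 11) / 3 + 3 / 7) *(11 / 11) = 40 / 77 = 0.52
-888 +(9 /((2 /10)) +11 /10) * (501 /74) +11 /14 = -2979043 /5180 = -575.10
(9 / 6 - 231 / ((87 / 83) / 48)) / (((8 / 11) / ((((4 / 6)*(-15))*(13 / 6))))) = 146205345 / 464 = 315097.73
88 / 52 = 22 / 13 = 1.69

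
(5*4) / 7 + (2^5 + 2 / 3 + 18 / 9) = 788 / 21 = 37.52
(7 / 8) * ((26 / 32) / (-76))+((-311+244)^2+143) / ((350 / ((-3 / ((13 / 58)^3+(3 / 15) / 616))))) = -24177420982313 / 7054696960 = -3427.14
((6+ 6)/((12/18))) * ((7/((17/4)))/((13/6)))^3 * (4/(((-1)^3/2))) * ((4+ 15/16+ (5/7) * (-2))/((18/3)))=-399313152/10793861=-36.99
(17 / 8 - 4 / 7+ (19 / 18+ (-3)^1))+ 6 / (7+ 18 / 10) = 1613 / 5544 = 0.29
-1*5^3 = -125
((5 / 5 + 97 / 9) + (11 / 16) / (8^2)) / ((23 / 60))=543215 / 17664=30.75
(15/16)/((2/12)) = 5.62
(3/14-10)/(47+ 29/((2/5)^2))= -274/6391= -0.04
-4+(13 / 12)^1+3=0.08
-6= -6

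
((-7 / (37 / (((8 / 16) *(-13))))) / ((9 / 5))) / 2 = 455 / 1332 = 0.34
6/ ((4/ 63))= 189/ 2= 94.50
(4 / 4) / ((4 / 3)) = 3 / 4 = 0.75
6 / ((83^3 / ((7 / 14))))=3 / 571787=0.00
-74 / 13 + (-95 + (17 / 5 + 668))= 37096 / 65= 570.71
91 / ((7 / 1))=13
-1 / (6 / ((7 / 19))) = -7 / 114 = -0.06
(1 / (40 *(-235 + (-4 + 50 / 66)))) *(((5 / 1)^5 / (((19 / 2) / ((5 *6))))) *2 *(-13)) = 4021875 / 149378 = 26.92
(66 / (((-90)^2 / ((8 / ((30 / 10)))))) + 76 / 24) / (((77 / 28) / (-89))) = -2298514 / 22275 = -103.19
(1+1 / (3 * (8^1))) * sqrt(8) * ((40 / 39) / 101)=250 * sqrt(2) / 11817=0.03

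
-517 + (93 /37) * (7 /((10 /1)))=-190639 /370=-515.24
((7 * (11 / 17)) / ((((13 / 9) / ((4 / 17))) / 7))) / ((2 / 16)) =155232 / 3757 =41.32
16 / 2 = 8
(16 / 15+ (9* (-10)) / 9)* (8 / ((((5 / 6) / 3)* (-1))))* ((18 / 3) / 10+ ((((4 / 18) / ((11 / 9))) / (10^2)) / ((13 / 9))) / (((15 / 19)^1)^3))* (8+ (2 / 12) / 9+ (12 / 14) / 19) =50150713513112 / 40118203125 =1250.07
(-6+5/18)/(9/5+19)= -515/1872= -0.28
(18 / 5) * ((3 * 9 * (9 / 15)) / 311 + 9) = 253368 / 7775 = 32.59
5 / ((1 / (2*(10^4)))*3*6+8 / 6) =3.75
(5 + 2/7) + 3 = 58/7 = 8.29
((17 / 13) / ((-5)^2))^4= 83521 / 11156640625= 0.00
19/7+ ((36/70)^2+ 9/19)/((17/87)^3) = 101.65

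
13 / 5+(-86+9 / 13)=-5376 / 65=-82.71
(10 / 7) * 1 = 10 / 7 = 1.43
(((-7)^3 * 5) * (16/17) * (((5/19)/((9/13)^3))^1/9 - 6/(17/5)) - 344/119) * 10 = 6817360361680/252185157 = 27033.15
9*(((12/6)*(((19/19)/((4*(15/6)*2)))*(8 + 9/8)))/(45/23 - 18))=-1679/3280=-0.51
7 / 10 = 0.70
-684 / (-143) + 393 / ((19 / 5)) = 293991 / 2717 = 108.20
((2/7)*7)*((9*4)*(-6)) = -432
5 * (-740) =-3700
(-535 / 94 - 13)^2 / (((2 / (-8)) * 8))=-3087049 / 17672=-174.69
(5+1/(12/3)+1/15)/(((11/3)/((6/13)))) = 87/130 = 0.67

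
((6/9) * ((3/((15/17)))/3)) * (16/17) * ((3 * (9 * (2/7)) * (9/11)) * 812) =200448/55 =3644.51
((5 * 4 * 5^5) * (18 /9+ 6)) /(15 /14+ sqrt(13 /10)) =-525000000 /149+ 49000000 * sqrt(130) /149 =226080.26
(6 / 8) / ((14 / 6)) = 0.32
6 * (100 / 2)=300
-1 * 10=-10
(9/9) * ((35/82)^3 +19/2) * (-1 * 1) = -5280871/551368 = -9.58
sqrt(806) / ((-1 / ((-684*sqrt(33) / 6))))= 114*sqrt(26598)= 18592.14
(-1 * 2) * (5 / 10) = -1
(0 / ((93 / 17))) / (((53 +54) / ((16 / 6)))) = 0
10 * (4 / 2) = 20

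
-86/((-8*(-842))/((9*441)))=-170667/3368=-50.67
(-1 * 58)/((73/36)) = -2088/73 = -28.60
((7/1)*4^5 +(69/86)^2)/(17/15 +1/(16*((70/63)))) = 6362314680/1055779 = 6026.18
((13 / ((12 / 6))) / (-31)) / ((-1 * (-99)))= -0.00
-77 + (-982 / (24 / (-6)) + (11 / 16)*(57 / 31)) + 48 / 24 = 85195 / 496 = 171.76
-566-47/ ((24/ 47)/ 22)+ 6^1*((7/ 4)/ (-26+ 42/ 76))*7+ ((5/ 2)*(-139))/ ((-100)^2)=-30098916239/ 11604000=-2593.84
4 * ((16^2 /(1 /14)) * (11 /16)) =9856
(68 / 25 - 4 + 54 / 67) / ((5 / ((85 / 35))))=-0.23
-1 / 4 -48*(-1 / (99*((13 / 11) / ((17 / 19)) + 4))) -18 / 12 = -19807 / 11940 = -1.66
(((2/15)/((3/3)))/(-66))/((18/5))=-1/1782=-0.00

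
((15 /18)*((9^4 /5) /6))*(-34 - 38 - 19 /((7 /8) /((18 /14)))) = -892296 /49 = -18210.12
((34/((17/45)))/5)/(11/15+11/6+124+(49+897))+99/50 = 3212523/1608850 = 2.00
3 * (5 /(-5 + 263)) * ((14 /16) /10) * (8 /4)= 7 /688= 0.01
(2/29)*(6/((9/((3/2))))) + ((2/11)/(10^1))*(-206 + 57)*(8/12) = -8312/4785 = -1.74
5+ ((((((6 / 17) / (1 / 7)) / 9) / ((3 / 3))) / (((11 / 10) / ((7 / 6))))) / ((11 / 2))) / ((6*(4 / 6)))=92810 / 18513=5.01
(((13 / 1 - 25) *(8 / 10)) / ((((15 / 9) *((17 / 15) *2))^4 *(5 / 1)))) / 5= -19683 / 10440125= -0.00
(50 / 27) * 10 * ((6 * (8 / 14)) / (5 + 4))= 4000 / 567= 7.05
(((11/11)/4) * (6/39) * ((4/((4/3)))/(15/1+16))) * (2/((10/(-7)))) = -21/4030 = -0.01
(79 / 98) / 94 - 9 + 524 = 515.01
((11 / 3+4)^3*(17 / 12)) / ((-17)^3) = -0.13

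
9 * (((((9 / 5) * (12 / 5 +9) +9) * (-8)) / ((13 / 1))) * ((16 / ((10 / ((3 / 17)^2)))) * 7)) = -26780544 / 469625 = -57.03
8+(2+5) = 15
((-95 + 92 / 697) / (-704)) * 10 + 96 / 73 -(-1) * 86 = 1587957551 / 17910112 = 88.66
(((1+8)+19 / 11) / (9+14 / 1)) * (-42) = -4956 / 253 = -19.59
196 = 196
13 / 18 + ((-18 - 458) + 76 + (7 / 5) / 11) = -395159 / 990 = -399.15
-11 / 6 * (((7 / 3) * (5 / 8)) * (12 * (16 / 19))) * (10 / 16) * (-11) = 21175 / 114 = 185.75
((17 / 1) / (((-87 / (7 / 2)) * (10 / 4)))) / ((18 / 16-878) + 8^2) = 136 / 404115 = 0.00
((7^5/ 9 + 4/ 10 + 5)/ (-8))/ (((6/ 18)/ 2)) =-42139/ 30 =-1404.63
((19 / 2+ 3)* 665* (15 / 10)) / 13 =49875 / 52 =959.13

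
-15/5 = -3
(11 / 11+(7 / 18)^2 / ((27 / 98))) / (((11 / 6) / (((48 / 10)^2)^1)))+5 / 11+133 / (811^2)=11674008532 / 586029411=19.92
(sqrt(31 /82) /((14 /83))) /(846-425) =83 * sqrt(2542) /483308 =0.01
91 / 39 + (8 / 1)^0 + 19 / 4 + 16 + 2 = 26.08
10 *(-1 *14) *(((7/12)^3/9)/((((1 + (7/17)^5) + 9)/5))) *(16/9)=-85226916425/31089029499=-2.74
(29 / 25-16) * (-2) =742 / 25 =29.68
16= 16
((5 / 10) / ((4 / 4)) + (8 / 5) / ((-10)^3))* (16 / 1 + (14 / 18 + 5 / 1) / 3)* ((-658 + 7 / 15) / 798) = -106214647 / 14428125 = -7.36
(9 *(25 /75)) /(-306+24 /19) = -19 /1930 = -0.01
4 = 4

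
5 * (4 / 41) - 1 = -21 / 41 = -0.51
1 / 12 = 0.08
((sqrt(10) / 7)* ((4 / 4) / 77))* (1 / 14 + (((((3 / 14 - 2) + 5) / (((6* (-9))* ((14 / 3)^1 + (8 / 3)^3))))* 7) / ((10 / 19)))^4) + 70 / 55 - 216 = -2362 / 11 + 339328492385495* sqrt(10) / 2560527638825074688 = -214.73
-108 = -108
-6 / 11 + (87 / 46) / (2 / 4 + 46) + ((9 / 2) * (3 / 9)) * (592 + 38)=7407676 / 7843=944.50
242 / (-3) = -242 / 3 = -80.67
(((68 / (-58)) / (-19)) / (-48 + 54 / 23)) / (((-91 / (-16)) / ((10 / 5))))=-12512 / 26324025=-0.00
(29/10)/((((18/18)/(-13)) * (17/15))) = -1131/34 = -33.26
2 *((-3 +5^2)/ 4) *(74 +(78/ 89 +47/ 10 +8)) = 857373/ 890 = 963.34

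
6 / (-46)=-3 / 23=-0.13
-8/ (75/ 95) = -152/ 15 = -10.13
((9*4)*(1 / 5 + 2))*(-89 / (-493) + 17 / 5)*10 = 2835.78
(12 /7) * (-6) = -72 /7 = -10.29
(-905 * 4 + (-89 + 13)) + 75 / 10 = -7377 / 2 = -3688.50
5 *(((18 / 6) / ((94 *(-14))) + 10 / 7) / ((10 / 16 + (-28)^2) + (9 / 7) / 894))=2796730 / 307705381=0.01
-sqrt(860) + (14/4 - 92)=-177/2 - 2 * sqrt(215)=-117.83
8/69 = 0.12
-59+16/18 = -523/9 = -58.11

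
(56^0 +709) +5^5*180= 563210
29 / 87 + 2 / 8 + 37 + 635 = 8071 / 12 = 672.58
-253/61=-4.15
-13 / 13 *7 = -7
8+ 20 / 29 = 252 / 29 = 8.69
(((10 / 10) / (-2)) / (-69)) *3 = 1 / 46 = 0.02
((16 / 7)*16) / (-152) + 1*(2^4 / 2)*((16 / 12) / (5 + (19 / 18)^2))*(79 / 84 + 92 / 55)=62576896 / 14491015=4.32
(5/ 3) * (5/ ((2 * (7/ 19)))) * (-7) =-475/ 6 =-79.17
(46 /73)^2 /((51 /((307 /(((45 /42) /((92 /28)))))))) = 29882152 /4076685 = 7.33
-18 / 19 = -0.95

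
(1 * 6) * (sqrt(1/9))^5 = 2/81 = 0.02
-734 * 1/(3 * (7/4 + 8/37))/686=-54316/299439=-0.18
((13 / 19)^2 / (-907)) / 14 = -169 / 4583978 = -0.00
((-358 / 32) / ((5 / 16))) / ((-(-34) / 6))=-537 / 85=-6.32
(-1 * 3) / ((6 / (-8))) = 4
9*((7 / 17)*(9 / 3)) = 189 / 17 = 11.12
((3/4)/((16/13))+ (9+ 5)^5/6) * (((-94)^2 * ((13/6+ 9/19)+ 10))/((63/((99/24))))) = 31716984505085/48384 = 655526300.12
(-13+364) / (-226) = -351 / 226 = -1.55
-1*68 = -68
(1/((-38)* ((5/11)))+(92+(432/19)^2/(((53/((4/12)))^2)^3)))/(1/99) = 728302931402317821/80013343675690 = 9102.27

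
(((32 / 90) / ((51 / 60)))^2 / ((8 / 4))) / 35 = 2048 / 819315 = 0.00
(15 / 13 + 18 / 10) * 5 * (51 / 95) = 9792 / 1235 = 7.93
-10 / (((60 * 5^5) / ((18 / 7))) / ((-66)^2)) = -13068 / 21875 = -0.60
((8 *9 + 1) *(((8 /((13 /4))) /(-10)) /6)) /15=-584 /2925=-0.20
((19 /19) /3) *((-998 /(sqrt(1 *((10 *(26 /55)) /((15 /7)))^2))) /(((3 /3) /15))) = -411675 /182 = -2261.95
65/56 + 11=681/56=12.16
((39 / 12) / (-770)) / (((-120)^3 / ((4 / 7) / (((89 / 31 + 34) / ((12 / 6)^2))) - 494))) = -25687987 / 21291621120000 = -0.00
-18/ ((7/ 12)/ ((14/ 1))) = -432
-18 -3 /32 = -579 /32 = -18.09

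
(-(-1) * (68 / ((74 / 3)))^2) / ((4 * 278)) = 2601 / 380582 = 0.01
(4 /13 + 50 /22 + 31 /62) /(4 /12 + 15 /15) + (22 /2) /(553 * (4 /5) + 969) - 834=-831.68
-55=-55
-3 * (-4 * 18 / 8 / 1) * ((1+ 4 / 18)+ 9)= 276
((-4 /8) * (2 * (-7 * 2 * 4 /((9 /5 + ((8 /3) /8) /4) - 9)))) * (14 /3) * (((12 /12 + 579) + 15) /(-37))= 590.52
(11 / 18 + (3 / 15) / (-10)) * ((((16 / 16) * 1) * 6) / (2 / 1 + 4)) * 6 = 266 / 75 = 3.55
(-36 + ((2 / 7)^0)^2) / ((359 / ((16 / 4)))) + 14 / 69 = -4634 / 24771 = -0.19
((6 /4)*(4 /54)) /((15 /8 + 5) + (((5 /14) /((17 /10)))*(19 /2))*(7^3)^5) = 136 /11597614545726315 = 0.00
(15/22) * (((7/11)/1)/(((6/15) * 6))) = 175/968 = 0.18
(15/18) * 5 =25/6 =4.17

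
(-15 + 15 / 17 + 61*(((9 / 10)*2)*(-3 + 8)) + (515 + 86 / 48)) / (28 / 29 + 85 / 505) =1256784107 / 1354968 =927.54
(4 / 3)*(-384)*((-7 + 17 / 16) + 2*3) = -32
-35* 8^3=-17920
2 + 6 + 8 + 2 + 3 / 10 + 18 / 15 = 39 / 2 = 19.50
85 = 85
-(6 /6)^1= -1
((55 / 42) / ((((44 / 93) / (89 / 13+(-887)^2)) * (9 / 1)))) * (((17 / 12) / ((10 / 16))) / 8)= 99818543 / 1456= 68556.69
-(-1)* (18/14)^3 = 729/343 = 2.13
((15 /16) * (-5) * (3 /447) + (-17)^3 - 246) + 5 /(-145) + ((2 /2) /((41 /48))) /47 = -687313613113 /133225072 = -5159.04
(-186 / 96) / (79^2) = -31 / 99856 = -0.00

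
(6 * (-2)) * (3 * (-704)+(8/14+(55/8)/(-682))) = 21992745/868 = 25337.26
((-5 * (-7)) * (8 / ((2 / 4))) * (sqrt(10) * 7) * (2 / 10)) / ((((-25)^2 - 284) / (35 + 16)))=39984 * sqrt(10) / 341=370.79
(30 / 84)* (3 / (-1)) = -15 / 14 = -1.07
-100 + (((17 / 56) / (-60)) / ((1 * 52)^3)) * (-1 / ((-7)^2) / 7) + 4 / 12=-5383591604901 / 54015969280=-99.67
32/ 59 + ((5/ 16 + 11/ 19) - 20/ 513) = 675479/ 484272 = 1.39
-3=-3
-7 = -7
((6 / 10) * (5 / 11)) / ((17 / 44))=0.71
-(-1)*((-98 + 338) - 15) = 225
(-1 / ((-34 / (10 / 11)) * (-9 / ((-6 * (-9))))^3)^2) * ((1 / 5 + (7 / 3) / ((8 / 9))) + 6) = -10293480 / 34969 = -294.36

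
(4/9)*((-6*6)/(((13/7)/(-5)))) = 560/13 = 43.08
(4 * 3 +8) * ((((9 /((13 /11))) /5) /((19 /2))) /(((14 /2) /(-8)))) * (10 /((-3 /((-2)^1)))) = -42240 /1729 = -24.43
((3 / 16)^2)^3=729 / 16777216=0.00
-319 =-319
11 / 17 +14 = 249 / 17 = 14.65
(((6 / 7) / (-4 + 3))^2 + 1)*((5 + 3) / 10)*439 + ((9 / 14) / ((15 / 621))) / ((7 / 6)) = 154849 / 245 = 632.04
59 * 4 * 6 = 1416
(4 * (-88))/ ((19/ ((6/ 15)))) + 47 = 3761/ 95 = 39.59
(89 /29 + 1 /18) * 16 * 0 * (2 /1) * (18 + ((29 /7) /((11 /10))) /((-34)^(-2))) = 0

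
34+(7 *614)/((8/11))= 23775/4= 5943.75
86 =86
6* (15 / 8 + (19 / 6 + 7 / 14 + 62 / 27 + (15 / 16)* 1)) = 3791 / 72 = 52.65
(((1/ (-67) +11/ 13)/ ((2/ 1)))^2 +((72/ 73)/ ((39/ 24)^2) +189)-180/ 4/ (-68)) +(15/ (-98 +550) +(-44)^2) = 226203366161384/ 106386503353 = 2126.24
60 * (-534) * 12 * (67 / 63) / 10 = -286224 / 7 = -40889.14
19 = 19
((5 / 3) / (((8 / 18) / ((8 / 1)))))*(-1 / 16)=-15 / 8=-1.88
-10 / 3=-3.33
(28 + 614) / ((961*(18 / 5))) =535 / 2883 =0.19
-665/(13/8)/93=-5320/1209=-4.40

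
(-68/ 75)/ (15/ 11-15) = 374/ 5625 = 0.07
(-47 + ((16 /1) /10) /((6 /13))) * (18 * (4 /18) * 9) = -7836 /5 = -1567.20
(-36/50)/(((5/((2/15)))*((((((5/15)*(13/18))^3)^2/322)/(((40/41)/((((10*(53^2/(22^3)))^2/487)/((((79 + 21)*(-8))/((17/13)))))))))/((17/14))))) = 24183361124249993883942912/15014611854906625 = 1610655097.71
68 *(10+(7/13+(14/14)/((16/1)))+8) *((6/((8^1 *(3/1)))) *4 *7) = 460411/52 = 8854.06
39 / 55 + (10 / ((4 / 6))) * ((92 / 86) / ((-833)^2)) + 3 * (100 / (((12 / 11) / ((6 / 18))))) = 454779127784 / 4923142455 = 92.38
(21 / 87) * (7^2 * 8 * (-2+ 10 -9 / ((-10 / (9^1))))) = 220892 / 145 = 1523.39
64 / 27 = 2.37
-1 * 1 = -1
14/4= 7/2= 3.50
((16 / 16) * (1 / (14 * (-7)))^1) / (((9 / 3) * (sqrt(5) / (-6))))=sqrt(5) / 245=0.01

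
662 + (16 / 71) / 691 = 32478398 / 49061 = 662.00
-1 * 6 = -6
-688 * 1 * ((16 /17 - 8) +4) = 35776 /17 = 2104.47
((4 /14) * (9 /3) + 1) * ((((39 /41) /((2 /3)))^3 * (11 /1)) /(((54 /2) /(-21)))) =-25447851 /551368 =-46.15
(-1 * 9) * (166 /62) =-747 /31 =-24.10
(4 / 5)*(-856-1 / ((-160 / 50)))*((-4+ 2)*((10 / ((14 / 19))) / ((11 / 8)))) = 1040516 / 77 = 13513.19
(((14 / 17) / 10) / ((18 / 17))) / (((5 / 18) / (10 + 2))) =84 / 25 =3.36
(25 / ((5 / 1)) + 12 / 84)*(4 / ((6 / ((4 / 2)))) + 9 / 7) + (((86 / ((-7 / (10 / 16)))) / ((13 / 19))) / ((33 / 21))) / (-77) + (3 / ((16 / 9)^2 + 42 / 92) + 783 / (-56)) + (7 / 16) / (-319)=196667712533 / 481987762256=0.41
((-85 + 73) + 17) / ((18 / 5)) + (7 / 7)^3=43 / 18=2.39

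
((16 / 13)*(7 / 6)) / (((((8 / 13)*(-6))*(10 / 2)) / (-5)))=0.39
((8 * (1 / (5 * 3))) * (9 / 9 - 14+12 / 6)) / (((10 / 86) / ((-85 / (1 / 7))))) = 450296 / 15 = 30019.73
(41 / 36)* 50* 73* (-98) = -3666425 / 9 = -407380.56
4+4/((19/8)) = 108/19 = 5.68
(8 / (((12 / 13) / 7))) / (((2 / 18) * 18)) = 91 / 3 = 30.33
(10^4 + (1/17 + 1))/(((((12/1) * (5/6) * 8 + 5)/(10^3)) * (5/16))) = 376510.45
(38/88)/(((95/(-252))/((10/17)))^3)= -32006016/19509523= -1.64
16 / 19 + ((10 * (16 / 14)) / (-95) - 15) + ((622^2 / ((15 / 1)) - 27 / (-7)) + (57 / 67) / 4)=1969233613 / 76380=25782.06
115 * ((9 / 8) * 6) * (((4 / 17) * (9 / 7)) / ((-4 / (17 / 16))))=-62.38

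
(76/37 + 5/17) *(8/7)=1688/629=2.68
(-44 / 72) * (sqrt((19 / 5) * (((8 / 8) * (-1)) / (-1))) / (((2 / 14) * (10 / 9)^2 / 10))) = -693 * sqrt(95) / 100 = -67.55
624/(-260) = -12/5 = -2.40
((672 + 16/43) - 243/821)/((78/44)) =521978666/1376817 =379.12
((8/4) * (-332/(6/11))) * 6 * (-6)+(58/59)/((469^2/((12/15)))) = 2843673405112/64888495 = 43824.00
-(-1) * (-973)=-973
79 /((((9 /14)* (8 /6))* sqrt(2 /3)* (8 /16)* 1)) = 553* sqrt(6) /6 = 225.76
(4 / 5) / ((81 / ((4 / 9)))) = 16 / 3645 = 0.00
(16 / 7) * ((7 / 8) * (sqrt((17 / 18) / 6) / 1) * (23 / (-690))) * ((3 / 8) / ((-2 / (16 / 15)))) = sqrt(51) / 1350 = 0.01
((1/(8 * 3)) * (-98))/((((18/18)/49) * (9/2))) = -2401/54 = -44.46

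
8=8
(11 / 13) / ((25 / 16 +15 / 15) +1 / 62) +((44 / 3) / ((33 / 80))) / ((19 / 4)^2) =102856784 / 54021123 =1.90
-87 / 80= -1.09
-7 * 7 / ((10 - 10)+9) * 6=-98 / 3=-32.67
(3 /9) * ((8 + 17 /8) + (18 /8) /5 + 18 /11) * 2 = 1791 /220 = 8.14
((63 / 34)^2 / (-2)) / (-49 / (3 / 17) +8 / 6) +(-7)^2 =93927659 / 1916648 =49.01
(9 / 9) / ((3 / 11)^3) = 1331 / 27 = 49.30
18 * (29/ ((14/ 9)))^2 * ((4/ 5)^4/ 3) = 854.15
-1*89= -89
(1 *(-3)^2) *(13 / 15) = 39 / 5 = 7.80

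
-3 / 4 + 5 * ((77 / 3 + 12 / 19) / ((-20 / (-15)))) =3719 / 38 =97.87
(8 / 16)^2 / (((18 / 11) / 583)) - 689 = -43195 / 72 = -599.93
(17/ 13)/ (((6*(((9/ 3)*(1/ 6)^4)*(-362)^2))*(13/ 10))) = 3060/ 5536609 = 0.00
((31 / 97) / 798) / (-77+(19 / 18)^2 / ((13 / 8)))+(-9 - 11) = -41468469241 / 2073422918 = -20.00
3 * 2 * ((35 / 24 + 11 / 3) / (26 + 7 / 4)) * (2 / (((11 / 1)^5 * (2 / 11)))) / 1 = 41 / 541717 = 0.00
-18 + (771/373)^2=-1909881/139129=-13.73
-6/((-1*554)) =3/277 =0.01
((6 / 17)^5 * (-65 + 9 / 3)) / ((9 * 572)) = -13392 / 203039551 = -0.00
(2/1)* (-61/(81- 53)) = -61/14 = -4.36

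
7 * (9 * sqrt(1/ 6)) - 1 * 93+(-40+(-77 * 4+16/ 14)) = -3079/ 7+21 * sqrt(6)/ 2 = -414.14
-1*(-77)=77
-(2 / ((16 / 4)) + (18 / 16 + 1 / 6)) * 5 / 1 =-215 / 24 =-8.96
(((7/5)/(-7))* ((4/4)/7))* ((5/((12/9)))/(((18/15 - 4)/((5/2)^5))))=46875/12544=3.74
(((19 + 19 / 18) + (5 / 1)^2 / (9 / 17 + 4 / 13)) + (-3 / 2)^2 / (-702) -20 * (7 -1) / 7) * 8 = 7945291 / 30303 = 262.19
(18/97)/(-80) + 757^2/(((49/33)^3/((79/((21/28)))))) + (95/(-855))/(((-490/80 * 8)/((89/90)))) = 681735878951003291/36974727720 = 18437887.74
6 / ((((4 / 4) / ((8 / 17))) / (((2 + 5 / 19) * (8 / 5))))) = 16512 / 1615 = 10.22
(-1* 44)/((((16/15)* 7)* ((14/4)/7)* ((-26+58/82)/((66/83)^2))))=14734170/50007251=0.29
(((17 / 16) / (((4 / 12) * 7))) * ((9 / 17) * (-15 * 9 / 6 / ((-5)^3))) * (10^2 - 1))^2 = 578739249 / 31360000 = 18.45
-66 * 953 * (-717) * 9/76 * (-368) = -37341033048/19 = -1965317528.84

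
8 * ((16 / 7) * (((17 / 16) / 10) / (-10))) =-34 / 175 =-0.19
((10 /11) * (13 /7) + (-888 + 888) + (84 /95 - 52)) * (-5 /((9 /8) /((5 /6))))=7231240 /39501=183.06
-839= -839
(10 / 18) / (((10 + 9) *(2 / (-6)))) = -5 / 57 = -0.09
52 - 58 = -6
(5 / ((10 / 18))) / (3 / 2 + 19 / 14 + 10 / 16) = 168 / 65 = 2.58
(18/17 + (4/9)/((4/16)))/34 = 217/2601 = 0.08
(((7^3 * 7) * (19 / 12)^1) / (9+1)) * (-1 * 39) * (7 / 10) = -4151329 / 400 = -10378.32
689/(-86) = -689/86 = -8.01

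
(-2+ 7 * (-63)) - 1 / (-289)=-128026 / 289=-443.00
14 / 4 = 7 / 2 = 3.50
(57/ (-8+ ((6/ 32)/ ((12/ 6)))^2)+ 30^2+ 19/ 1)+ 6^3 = 9229337/ 8183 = 1127.87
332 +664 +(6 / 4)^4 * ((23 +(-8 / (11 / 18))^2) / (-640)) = 994.46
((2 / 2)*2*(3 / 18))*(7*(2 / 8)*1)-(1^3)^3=-5 / 12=-0.42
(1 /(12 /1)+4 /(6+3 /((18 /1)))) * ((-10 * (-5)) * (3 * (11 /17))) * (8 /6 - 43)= -11171875 /3774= -2960.22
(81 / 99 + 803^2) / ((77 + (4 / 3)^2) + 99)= 15959043 / 4400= 3627.06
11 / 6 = 1.83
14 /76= 7 /38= 0.18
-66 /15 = -22 /5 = -4.40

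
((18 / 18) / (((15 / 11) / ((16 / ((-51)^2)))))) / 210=88 / 4096575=0.00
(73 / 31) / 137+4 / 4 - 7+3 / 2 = -38077 / 8494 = -4.48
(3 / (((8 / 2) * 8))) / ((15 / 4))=1 / 40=0.02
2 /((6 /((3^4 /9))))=3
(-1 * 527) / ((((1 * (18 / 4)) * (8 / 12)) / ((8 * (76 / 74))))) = -160208 / 111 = -1443.32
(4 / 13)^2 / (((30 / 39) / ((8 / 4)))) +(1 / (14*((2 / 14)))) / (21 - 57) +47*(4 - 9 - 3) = -1758593 / 4680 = -375.77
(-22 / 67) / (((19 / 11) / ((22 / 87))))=-5324 / 110751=-0.05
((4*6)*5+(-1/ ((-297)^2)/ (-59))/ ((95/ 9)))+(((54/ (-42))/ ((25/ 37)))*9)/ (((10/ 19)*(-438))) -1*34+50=381982073706601/ 2807158315500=136.07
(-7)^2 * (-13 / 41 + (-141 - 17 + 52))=-213591 / 41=-5209.54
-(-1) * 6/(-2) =-3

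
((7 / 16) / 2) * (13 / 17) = 91 / 544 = 0.17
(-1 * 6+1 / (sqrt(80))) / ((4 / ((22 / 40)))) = -33 / 40+11 * sqrt(5) / 1600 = -0.81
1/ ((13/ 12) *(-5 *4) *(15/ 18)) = -18/ 325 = -0.06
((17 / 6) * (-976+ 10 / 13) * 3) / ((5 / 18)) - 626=-1980424 / 65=-30468.06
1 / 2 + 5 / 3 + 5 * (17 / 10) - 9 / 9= 9.67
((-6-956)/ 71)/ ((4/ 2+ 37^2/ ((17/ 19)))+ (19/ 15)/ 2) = -490620/ 55498783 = -0.01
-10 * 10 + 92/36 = -877/9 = -97.44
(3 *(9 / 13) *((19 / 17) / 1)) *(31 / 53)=15903 / 11713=1.36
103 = 103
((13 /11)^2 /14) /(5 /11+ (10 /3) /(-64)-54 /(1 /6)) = -8112 /26312363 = -0.00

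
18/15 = 6/5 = 1.20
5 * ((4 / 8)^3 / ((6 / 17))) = 85 / 48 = 1.77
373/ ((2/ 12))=2238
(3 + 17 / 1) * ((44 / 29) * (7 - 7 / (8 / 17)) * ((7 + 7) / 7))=-13860 / 29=-477.93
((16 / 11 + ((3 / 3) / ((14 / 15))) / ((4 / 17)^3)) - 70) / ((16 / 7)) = 135061 / 22528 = 6.00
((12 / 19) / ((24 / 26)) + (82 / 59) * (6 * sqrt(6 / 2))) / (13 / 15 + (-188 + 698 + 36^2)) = 195 / 514957 + 7380 * sqrt(3) / 1599077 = 0.01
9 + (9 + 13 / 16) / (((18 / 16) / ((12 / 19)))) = 827 / 57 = 14.51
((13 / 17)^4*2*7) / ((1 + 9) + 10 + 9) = 399854 / 2422109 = 0.17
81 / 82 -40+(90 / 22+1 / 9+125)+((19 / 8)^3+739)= 1751069609 / 2078208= 842.59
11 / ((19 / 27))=15.63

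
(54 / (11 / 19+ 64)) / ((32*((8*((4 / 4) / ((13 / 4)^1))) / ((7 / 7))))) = 2223 / 209408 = 0.01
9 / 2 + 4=17 / 2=8.50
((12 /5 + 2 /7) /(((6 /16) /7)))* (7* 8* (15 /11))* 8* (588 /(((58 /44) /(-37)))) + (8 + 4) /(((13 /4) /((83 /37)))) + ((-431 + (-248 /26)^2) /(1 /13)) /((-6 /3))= -14101914150553 /27898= -505481186.84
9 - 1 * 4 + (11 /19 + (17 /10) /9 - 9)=-5527 /1710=-3.23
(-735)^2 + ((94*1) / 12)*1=3241397 / 6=540232.83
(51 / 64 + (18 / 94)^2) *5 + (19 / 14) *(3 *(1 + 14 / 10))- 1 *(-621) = 3141780477 / 4948160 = 634.94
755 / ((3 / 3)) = 755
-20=-20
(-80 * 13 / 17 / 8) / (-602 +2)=13 / 1020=0.01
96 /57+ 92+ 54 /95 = 8954 /95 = 94.25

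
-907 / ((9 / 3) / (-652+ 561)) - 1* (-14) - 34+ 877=85108 / 3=28369.33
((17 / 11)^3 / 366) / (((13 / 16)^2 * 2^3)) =78608 / 41163837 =0.00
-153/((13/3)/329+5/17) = -497.90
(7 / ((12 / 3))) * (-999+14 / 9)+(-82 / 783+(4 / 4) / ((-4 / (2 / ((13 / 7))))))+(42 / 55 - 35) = -3986405653 / 2239380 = -1780.14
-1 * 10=-10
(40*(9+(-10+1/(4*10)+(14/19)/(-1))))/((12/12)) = -68.47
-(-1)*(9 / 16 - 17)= -263 / 16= -16.44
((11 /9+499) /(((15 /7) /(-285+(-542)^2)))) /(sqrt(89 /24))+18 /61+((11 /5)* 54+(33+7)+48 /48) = 48829 /305+18497394412* sqrt(534) /12015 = 35576184.17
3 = 3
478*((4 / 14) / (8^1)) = 239 / 14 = 17.07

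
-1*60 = -60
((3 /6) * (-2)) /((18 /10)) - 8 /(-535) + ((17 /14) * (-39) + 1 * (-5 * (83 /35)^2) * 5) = -88942579 /471870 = -188.49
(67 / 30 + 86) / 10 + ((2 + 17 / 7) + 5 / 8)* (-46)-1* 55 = -292573 / 1050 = -278.64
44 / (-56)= -0.79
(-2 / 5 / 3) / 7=-2 / 105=-0.02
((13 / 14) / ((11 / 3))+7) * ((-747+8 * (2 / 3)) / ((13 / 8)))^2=176955140000 / 117117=1510926.17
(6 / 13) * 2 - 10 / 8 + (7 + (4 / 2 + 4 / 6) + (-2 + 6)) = 2081 / 156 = 13.34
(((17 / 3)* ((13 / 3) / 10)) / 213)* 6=0.07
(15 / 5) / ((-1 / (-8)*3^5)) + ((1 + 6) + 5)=980 / 81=12.10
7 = 7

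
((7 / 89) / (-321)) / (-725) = 7 / 20712525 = 0.00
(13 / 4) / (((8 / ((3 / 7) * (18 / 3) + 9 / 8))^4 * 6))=7956159471 / 322256764928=0.02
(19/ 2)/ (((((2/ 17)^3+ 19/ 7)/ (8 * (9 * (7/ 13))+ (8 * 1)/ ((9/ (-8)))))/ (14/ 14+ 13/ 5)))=2420301016/ 6071195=398.65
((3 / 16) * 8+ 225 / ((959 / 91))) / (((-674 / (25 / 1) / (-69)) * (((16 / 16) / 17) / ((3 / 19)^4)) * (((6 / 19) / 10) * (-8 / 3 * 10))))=-14871909825 / 20267082944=-0.73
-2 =-2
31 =31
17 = 17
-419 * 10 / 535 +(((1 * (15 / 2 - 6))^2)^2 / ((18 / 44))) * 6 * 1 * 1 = 28427 / 428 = 66.42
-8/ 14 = -0.57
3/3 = 1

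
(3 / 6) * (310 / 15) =10.33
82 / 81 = 1.01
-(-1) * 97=97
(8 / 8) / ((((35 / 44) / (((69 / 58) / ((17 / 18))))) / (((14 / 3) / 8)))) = 2277 / 2465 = 0.92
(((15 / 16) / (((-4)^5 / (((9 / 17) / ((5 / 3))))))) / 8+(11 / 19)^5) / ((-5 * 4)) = -71731427881 / 22069212872704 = -0.00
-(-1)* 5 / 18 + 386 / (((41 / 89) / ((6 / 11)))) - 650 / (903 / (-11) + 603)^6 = 145999095060702905828607857 / 319252472453852706780000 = 457.32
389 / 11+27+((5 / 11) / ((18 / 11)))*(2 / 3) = 18577 / 297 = 62.55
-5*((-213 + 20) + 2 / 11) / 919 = 10605 / 10109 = 1.05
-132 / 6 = -22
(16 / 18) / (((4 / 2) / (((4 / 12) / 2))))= 2 / 27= 0.07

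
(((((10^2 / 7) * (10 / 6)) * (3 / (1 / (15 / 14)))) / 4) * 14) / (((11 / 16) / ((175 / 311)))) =750000 / 3421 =219.23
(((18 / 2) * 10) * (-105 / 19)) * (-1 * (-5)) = -47250 / 19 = -2486.84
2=2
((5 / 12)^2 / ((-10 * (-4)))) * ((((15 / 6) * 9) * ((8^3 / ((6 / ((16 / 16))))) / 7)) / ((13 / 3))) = 25 / 91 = 0.27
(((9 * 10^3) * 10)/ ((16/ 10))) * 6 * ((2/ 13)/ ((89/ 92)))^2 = 11426400000/ 1338649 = 8535.77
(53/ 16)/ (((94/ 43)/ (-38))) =-43301/ 752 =-57.58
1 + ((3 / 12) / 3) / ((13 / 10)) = 1.06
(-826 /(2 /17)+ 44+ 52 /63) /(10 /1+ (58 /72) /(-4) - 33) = 7031984 /23387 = 300.68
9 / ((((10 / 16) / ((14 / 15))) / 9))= 120.96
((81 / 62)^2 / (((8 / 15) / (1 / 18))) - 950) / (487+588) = -271711 / 307520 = -0.88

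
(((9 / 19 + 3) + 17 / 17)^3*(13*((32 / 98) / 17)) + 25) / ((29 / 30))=477488250 / 9746639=48.99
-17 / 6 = -2.83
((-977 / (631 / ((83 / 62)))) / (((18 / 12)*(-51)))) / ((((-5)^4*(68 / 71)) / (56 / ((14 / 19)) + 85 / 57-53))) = 2009353889 / 1812534485625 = 0.00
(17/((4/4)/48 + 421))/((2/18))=7344/20209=0.36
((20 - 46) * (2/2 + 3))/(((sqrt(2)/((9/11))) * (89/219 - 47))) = 25623 * sqrt(2)/28061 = 1.29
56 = 56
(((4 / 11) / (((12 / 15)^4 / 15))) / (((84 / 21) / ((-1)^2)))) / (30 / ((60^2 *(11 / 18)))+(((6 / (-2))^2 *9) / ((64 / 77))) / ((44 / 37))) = 15625 / 384679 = 0.04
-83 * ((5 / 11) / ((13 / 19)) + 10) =-126575 / 143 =-885.14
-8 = -8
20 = 20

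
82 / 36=41 / 18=2.28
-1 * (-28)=28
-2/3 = -0.67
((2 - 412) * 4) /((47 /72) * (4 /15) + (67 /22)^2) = -107157600 /617389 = -173.57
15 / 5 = 3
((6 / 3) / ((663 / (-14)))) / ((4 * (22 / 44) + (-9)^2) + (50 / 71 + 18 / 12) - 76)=-3976 / 866541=-0.00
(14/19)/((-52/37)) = -0.52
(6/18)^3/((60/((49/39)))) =49/63180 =0.00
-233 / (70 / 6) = -699 / 35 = -19.97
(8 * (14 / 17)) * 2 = 224 / 17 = 13.18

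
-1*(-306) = 306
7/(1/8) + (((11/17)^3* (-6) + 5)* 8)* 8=1336184/4913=271.97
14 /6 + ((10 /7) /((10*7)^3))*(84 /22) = 1320559 /565950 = 2.33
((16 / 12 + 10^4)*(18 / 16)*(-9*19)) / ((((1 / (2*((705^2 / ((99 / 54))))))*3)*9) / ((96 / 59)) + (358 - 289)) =-40801251441600 / 1463242249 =-27884.14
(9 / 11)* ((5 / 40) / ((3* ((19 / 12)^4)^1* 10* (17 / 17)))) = 0.00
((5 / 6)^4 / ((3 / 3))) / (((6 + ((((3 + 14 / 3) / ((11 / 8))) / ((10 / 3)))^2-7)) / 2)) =1890625 / 3524472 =0.54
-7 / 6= -1.17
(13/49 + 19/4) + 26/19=23773/3724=6.38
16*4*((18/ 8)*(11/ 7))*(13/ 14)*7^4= 504504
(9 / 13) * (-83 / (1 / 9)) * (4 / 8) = -6723 / 26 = -258.58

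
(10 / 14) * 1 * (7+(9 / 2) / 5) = 79 / 14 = 5.64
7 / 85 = 0.08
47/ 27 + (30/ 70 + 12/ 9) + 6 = 1796/ 189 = 9.50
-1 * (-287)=287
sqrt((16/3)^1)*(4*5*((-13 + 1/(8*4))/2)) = -2075*sqrt(3)/12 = -299.50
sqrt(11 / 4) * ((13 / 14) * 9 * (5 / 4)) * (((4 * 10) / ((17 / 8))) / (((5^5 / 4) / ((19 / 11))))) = 35568 * sqrt(11) / 163625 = 0.72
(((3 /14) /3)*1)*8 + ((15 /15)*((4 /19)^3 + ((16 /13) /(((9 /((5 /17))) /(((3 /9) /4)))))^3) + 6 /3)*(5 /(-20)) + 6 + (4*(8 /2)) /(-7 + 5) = -39392873884755271 /20401258186765638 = -1.93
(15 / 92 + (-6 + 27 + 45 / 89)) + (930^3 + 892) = 6586082597119 / 8188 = 804357913.67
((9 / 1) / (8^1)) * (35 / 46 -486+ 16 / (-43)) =-546.31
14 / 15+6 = 104 / 15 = 6.93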